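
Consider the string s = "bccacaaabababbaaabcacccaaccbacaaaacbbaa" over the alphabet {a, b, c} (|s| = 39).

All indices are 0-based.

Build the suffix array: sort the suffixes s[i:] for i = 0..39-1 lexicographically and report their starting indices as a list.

sorted suffixes:
  #0 SA[0]=38  'a'
  #1 SA[1]=37  'aa'
  #2 SA[2]=30  'aaaacbbaa'
  #3 SA[3]=5  'aaabababbaaabcacccaaccbacaaaacbbaa'
  #4 SA[4]=14  'aaabcacccaaccbacaaaacbbaa'
  #5 SA[5]=31  'aaacbbaa'
  #6 SA[6]=6  'aabababbaaabcacccaaccbacaaaacbbaa'
  #7 SA[7]=15  'aabcacccaaccbacaaaacbbaa'
  #8 SA[8]=32  'aacbbaa'
  #9 SA[9]=23  'aaccbacaaaacbbaa'
  #10 SA[10]=7  'abababbaaabcacccaaccbacaaaacbbaa'
  #11 SA[11]=9  'ababbaaabcacccaaccbacaaaacbbaa'
  #12 SA[12]=11  'abbaaabcacccaaccbacaaaacbbaa'
  #13 SA[13]=16  'abcacccaaccbacaaaacbbaa'
  #14 SA[14]=28  'acaaaacbbaa'
  #15 SA[15]=3  'acaaabababbaaabcacccaaccbacaaaacbbaa'
  #16 SA[16]=33  'acbbaa'
  #17 SA[17]=24  'accbacaaaacbbaa'
  #18 SA[18]=19  'acccaaccbacaaaacbbaa'
  #19 SA[19]=36  'baa'
  #20 SA[20]=13  'baaabcacccaaccbacaaaacbbaa'
  #21 SA[21]=8  'bababbaaabcacccaaccbacaaaacbbaa'
  #22 SA[22]=10  'babbaaabcacccaaccbacaaaacbbaa'
  #23 SA[23]=27  'bacaaaacbbaa'
  #24 SA[24]=35  'bbaa'
  #25 SA[25]=12  'bbaaabcacccaaccbacaaaacbbaa'
  #26 SA[26]=17  'bcacccaaccbacaaaacbbaa'
  #27 SA[27]=0  'bccacaaabababbaaabcacccaaccbacaaaacbbaa'
  #28 SA[28]=29  'caaaacbbaa'
  #29 SA[29]=4  'caaabababbaaabcacccaaccbacaaaacbbaa'
  #30 SA[30]=22  'caaccbacaaaacbbaa'
  #31 SA[31]=2  'cacaaabababbaaabcacccaaccbacaaaacbbaa'
  #32 SA[32]=18  'cacccaaccbacaaaacbbaa'
  #33 SA[33]=26  'cbacaaaacbbaa'
  #34 SA[34]=34  'cbbaa'
  #35 SA[35]=21  'ccaaccbacaaaacbbaa'
  #36 SA[36]=1  'ccacaaabababbaaabcacccaaccbacaaaacbbaa'
  #37 SA[37]=25  'ccbacaaaacbbaa'
  #38 SA[38]=20  'cccaaccbacaaaacbbaa'

[38, 37, 30, 5, 14, 31, 6, 15, 32, 23, 7, 9, 11, 16, 28, 3, 33, 24, 19, 36, 13, 8, 10, 27, 35, 12, 17, 0, 29, 4, 22, 2, 18, 26, 34, 21, 1, 25, 20]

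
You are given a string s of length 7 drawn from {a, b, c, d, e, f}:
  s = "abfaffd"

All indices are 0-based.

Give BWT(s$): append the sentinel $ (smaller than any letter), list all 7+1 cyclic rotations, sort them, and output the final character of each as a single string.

d$fafbfa

rank  rotation  last
    0  $abfaffd  d
    1  abfaffd$  $
    2  affd$abf  f
    3  bfaffd$a  a
    4  d$abfaff  f
    5  faffd$ab  b
    6  fd$abfaf  f
    7  ffd$abfa  a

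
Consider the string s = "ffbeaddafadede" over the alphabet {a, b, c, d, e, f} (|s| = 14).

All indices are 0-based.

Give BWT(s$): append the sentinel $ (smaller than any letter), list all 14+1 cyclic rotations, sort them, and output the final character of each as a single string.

eefdfdaeadbdaf$

rank  rotation         last
    0  $ffbeaddafadede  e
    1  addafadede$ffbe  e
    2  adede$ffbeaddaf  f
    3  afadede$ffbeadd  d
    4  beaddafadede$ff  f
    5  dafadede$ffbead  d
    6  ddafadede$ffbea  a
    7  de$ffbeaddafade  e
    8  dede$ffbeaddafa  a
    9  e$ffbeaddafaded  d
   10  eaddafadede$ffb  b
   11  ede$ffbeaddafad  d
   12  fadede$ffbeadda  a
   13  fbeaddafadede$f  f
   14  ffbeaddafadede$  $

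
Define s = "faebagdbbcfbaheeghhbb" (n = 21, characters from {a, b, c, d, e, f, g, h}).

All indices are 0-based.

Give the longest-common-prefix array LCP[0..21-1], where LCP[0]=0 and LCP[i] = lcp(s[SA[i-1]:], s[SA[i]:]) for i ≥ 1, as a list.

[0, 1, 1, 0, 1, 2, 1, 2, 1, 0, 0, 0, 1, 1, 0, 1, 0, 1, 0, 1, 1]

rank→(start, suffix):
  0 → (1, 'aebagdbbcfbaheeghhbb')
  1 → (4, 'agdbbcfbaheeghhbb')
  2 → (12, 'aheeghhbb')
  3 → (20, 'b')
  4 → (3, 'bagdbbcfbaheeghhbb')
  5 → (11, 'baheeghhbb')
  6 → (19, 'bb')
  7 → (7, 'bbcfbaheeghhbb')
  8 → (8, 'bcfbaheeghhbb')
  9 → (9, 'cfbaheeghhbb')
  10 → (6, 'dbbcfbaheeghhbb')
  11 → (2, 'ebagdbbcfbaheeghhbb')
  12 → (14, 'eeghhbb')
  13 → (15, 'eghhbb')
  14 → (0, 'faebagdbbcfbaheeghhbb')
  15 → (10, 'fbaheeghhbb')
  16 → (5, 'gdbbcfbaheeghhbb')
  17 → (16, 'ghhbb')
  18 → (18, 'hbb')
  19 → (13, 'heeghhbb')
  20 → (17, 'hhbb')

SA = [1, 4, 12, 20, 3, 11, 19, 7, 8, 9, 6, 2, 14, 15, 0, 10, 5, 16, 18, 13, 17]
rank  pair      lcp
   1  s[1:],s[4:]  1  'a'
   2  s[4:],s[12:]  1  'a'
   3  s[12:],s[20:]  0  ''
   4  s[20:],s[3:]  1  'b'
   5  s[3:],s[11:]  2  'ba'
   6  s[11:],s[19:]  1  'b'
   7  s[19:],s[7:]  2  'bb'
   8  s[7:],s[8:]  1  'b'
   9  s[8:],s[9:]  0  ''
  10  s[9:],s[6:]  0  ''
  11  s[6:],s[2:]  0  ''
  12  s[2:],s[14:]  1  'e'
  13  s[14:],s[15:]  1  'e'
  14  s[15:],s[0:]  0  ''
  15  s[0:],s[10:]  1  'f'
  16  s[10:],s[5:]  0  ''
  17  s[5:],s[16:]  1  'g'
  18  s[16:],s[18:]  0  ''
  19  s[18:],s[13:]  1  'h'
  20  s[13:],s[17:]  1  'h'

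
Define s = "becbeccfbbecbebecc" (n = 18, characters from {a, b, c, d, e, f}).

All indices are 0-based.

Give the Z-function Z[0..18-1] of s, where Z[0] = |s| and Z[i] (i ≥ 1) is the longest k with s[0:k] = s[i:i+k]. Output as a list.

Z[0]=18
i=1: outside box; Z[1]=0
i=2: outside box; Z[2]=0
i=3: outside box; Z[3]=3 scan→box=[3,6)
i=4: min(r-i=2, Z[1]=0)=0; Z[4]=0
i=5: min(r-i=1, Z[2]=0)=0; Z[5]=0
i=6: outside box; Z[6]=0
i=7: outside box; Z[7]=0
i=8: outside box; Z[8]=1 scan→box=[8,9)
i=9: outside box; Z[9]=5 scan→box=[9,14)
i=10: min(r-i=4, Z[1]=0)=0; Z[10]=0
i=11: min(r-i=3, Z[2]=0)=0; Z[11]=0
i=12: min(r-i=2, Z[3]=3)=2; Z[12]=2
i=13: min(r-i=1, Z[4]=0)=0; Z[13]=0
i=14: outside box; Z[14]=3 scan→box=[14,17)
i=15: min(r-i=2, Z[1]=0)=0; Z[15]=0
i=16: min(r-i=1, Z[2]=0)=0; Z[16]=0
i=17: outside box; Z[17]=0

[18, 0, 0, 3, 0, 0, 0, 0, 1, 5, 0, 0, 2, 0, 3, 0, 0, 0]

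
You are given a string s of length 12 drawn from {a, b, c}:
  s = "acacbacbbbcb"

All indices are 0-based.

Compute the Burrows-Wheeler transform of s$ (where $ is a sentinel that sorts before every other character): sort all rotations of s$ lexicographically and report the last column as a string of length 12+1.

b$cbcccbbabaa

rank  rotation       last
    0  $acacbacbbbcb  b
    1  acacbacbbbcb$  $
    2  acbacbbbcb$ac  c
    3  acbbbcb$acacb  b
    4  b$acacbacbbbc  c
    5  bacbbbcb$acac  c
    6  bbbcb$acacbac  c
    7  bbcb$acacbacb  b
    8  bcb$acacbacbb  b
    9  cacbacbbbcb$a  a
   10  cb$acacbacbbb  b
   11  cbacbbbcb$aca  a
   12  cbbbcb$acacba  a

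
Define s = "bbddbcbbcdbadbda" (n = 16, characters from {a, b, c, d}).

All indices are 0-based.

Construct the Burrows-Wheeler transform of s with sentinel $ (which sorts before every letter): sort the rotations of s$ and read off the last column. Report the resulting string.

adbdc$dbdbbbbcdab

rank  rotation           last
    0  $bbddbcbbcdbadbda  a
    1  a$bbddbcbbcdbadbd  d
    2  adbda$bbddbcbbcdb  b
    3  badbda$bbddbcbbcd  d
    4  bbcdbadbda$bbddbc  c
    5  bbddbcbbcdbadbda$  $
    6  bcbbcdbadbda$bbdd  d
    7  bcdbadbda$bbddbcb  b
    8  bda$bbddbcbbcdbad  d
    9  bddbcbbcdbadbda$b  b
   10  cbbcdbadbda$bbddb  b
   11  cdbadbda$bbddbcbb  b
   12  da$bbddbcbbcdbadb  b
   13  dbadbda$bbddbcbbc  c
   14  dbcbbcdbadbda$bbd  d
   15  dbda$bbddbcbbcdba  a
   16  ddbcbbcdbadbda$bb  b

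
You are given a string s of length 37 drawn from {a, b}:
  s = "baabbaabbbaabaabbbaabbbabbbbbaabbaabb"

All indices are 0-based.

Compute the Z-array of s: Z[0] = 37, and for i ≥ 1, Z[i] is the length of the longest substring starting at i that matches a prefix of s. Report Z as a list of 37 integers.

[37, 0, 0, 1, 5, 0, 0, 1, 1, 4, 0, 0, 5, 0, 0, 1, 1, 5, 0, 0, 1, 1, 2, 0, 1, 1, 1, 1, 9, 0, 0, 1, 5, 0, 0, 1, 1]

Z[0]=37
i=1: fresh scan; Z[1]=0
i=2: fresh scan; Z[2]=0
i=3: fresh scan; Z[3]=1 grow→box=[3,4)
i=4: fresh scan; Z[4]=5 grow→box=[4,9)
i=5: min(r-i=4, Z[1]=0)=0; Z[5]=0
i=6: min(r-i=3, Z[2]=0)=0; Z[6]=0
i=7: min(r-i=2, Z[3]=1)=1; Z[7]=1
i=8: min(r-i=1, Z[4]=5)=1; Z[8]=1
i=9: fresh scan; Z[9]=4 grow→box=[9,13)
i=10: min(r-i=3, Z[1]=0)=0; Z[10]=0
i=11: min(r-i=2, Z[2]=0)=0; Z[11]=0
i=12: min(r-i=1, Z[3]=1)=1; Z[12]=5 grow→box=[12,17)
i=13: min(r-i=4, Z[1]=0)=0; Z[13]=0
i=14: min(r-i=3, Z[2]=0)=0; Z[14]=0
i=15: min(r-i=2, Z[3]=1)=1; Z[15]=1
i=16: min(r-i=1, Z[4]=5)=1; Z[16]=1
i=17: fresh scan; Z[17]=5 grow→box=[17,22)
i=18: min(r-i=4, Z[1]=0)=0; Z[18]=0
i=19: min(r-i=3, Z[2]=0)=0; Z[19]=0
i=20: min(r-i=2, Z[3]=1)=1; Z[20]=1
i=21: min(r-i=1, Z[4]=5)=1; Z[21]=1
i=22: fresh scan; Z[22]=2 grow→box=[22,24)
i=23: min(r-i=1, Z[1]=0)=0; Z[23]=0
i=24: fresh scan; Z[24]=1 grow→box=[24,25)
i=25: fresh scan; Z[25]=1 grow→box=[25,26)
i=26: fresh scan; Z[26]=1 grow→box=[26,27)
i=27: fresh scan; Z[27]=1 grow→box=[27,28)
i=28: fresh scan; Z[28]=9 grow→box=[28,37)
i=29: min(r-i=8, Z[1]=0)=0; Z[29]=0
i=30: min(r-i=7, Z[2]=0)=0; Z[30]=0
i=31: min(r-i=6, Z[3]=1)=1; Z[31]=1
i=32: min(r-i=5, Z[4]=5)=5; Z[32]=5
i=33: min(r-i=4, Z[5]=0)=0; Z[33]=0
i=34: min(r-i=3, Z[6]=0)=0; Z[34]=0
i=35: min(r-i=2, Z[7]=1)=1; Z[35]=1
i=36: min(r-i=1, Z[8]=1)=1; Z[36]=1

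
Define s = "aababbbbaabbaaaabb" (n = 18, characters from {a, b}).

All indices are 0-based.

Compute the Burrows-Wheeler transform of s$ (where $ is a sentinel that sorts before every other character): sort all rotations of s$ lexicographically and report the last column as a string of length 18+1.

rank  rotation             last
    0  $aababbbbaabbaaaabb  b
    1  aaaabb$aababbbbaabb  b
    2  aaabb$aababbbbaabba  a
    3  aababbbbaabbaaaabb$  $
    4  aabb$aababbbbaabbaa  a
    5  aabbaaaabb$aababbbb  b
    6  ababbbbaabbaaaabb$a  a
    7  abb$aababbbbaabbaaa  a
    8  abbaaaabb$aababbbba  a
    9  abbbbaabbaaaabb$aab  b
   10  b$aababbbbaabbaaaab  b
   11  baaaabb$aababbbbaab  b
   12  baabbaaaabb$aababbb  b
   13  babbbbaabbaaaabb$aa  a
   14  bb$aababbbbaabbaaaa  a
   15  bbaaaabb$aababbbbaa  a
   16  bbaabbaaaabb$aababb  b
   17  bbbaabbaaaabb$aabab  b
   18  bbbbaabbaaaabb$aaba  a

bba$abaaabbbbaaabba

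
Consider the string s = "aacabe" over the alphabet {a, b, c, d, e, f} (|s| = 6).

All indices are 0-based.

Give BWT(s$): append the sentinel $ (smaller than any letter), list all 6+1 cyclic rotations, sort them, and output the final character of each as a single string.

rank  rotation last
    0  $aacabe  e
    1  aacabe$  $
    2  abe$aac  c
    3  acabe$a  a
    4  be$aaca  a
    5  cabe$aa  a
    6  e$aacab  b

e$caaab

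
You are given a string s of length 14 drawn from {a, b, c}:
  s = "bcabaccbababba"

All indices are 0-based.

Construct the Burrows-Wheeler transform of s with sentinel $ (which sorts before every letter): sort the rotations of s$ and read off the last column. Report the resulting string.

abbcbbbcaaa$bca

rank  rotation         last
    0  $bcabaccbababba  a
    1  a$bcabaccbababb  b
    2  ababba$bcabaccb  b
    3  abaccbababba$bc  c
    4  abba$bcabaccbab  b
    5  accbababba$bcab  b
    6  ba$bcabaccbabab  b
    7  bababba$bcabacc  c
    8  babba$bcabaccba  a
    9  baccbababba$bca  a
   10  bba$bcabaccbaba  a
   11  bcabaccbababba$  $
   12  cabaccbababba$b  b
   13  cbababba$bcabac  c
   14  ccbababba$bcaba  a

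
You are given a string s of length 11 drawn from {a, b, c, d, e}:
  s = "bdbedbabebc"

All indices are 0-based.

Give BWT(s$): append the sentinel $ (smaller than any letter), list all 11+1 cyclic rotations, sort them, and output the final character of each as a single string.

rank  rotation      last
    0  $bdbedbabebc  c
    1  abebc$bdbedb  b
    2  babebc$bdbed  d
    3  bc$bdbedbabe  e
    4  bdbedbabebc$  $
    5  bebc$bdbedba  a
    6  bedbabebc$bd  d
    7  c$bdbedbabeb  b
    8  dbabebc$bdbe  e
    9  dbedbabebc$b  b
   10  ebc$bdbedbab  b
   11  edbabebc$bdb  b

cbde$adbebbb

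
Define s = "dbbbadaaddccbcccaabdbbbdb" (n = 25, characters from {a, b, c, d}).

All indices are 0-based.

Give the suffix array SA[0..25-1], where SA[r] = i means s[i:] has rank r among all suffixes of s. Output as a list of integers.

[16, 6, 17, 4, 7, 24, 3, 2, 1, 20, 21, 12, 22, 18, 15, 11, 14, 10, 13, 5, 23, 0, 19, 9, 8]

rank | idx | suffix
   0 |  16 | aabdbbbdb
   1 |   6 | aaddccbcccaabdbbbdb
   2 |  17 | abdbbbdb
   3 |   4 | adaaddccbcccaabdbbbdb
   4 |   7 | addccbcccaabdbbbdb
   5 |  24 | b
   6 |   3 | badaaddccbcccaabdbbbdb
   7 |   2 | bbadaaddccbcccaabdbbbdb
   8 |   1 | bbbadaaddccbcccaabdbbbdb
   9 |  20 | bbbdb
  10 |  21 | bbdb
  11 |  12 | bcccaabdbbbdb
  12 |  22 | bdb
  13 |  18 | bdbbbdb
  14 |  15 | caabdbbbdb
  15 |  11 | cbcccaabdbbbdb
  16 |  14 | ccaabdbbbdb
  17 |  10 | ccbcccaabdbbbdb
  18 |  13 | cccaabdbbbdb
  19 |   5 | daaddccbcccaabdbbbdb
  20 |  23 | db
  21 |   0 | dbbbadaaddccbcccaabdbbbdb
  22 |  19 | dbbbdb
  23 |   9 | dccbcccaabdbbbdb
  24 |   8 | ddccbcccaabdbbbdb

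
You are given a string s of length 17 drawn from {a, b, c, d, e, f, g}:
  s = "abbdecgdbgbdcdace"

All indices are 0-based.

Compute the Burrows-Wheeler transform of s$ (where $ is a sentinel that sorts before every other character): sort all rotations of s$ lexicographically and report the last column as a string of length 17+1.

rank  rotation            last
    0  $abbdecgdbgbdcdace  e
    1  abbdecgdbgbdcdace$  $
    2  ace$abbdecgdbgbdcd  d
    3  bbdecgdbgbdcdace$a  a
    4  bdcdace$abbdecgdbg  g
    5  bdecgdbgbdcdace$ab  b
    6  bgbdcdace$abbdecgd  d
    7  cdace$abbdecgdbgbd  d
    8  ce$abbdecgdbgbdcda  a
    9  cgdbgbdcdace$abbde  e
   10  dace$abbdecgdbgbdc  c
   11  dbgbdcdace$abbdecg  g
   12  dcdace$abbdecgdbgb  b
   13  decgdbgbdcdace$abb  b
   14  e$abbdecgdbgbdcdac  c
   15  ecgdbgbdcdace$abbd  d
   16  gbdcdace$abbdecgdb  b
   17  gdbgbdcdace$abbdec  c

e$dagbddaecgbbcdbc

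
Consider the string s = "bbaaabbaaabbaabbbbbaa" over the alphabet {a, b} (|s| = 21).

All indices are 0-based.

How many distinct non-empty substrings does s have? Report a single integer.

rank→(start, suffix):
  0 → (20, 'a')
  1 → (19, 'aa')
  2 → (2, 'aaabbaaabbaabbbbbaa')
  3 → (7, 'aaabbaabbbbbaa')
  4 → (3, 'aabbaaabbaabbbbbaa')
  5 → (8, 'aabbaabbbbbaa')
  6 → (12, 'aabbbbbaa')
  7 → (4, 'abbaaabbaabbbbbaa')
  8 → (9, 'abbaabbbbbaa')
  9 → (13, 'abbbbbaa')
  10 → (18, 'baa')
  11 → (1, 'baaabbaaabbaabbbbbaa')
  12 → (6, 'baaabbaabbbbbaa')
  13 → (11, 'baabbbbbaa')
  14 → (17, 'bbaa')
  15 → (0, 'bbaaabbaaabbaabbbbbaa')
  16 → (5, 'bbaaabbaabbbbbaa')
  17 → (10, 'bbaabbbbbaa')
  18 → (16, 'bbbaa')
  19 → (15, 'bbbbaa')
  20 → (14, 'bbbbbaa')

SA = [20, 19, 2, 7, 3, 8, 12, 4, 9, 13, 18, 1, 6, 11, 17, 0, 5, 10, 16, 15, 14]
[i] adj suffixes → lcp
  [1] 20/19 → 1 ('a')
  [2] 19/2 → 2 ('aa')
  [3] 2/7 → 7 ('aaabbaa')
  [4] 7/3 → 2 ('aa')
  [5] 3/8 → 6 ('aabbaa')
  [6] 8/12 → 4 ('aabb')
  [7] 12/4 → 1 ('a')
  [8] 4/9 → 5 ('abbaa')
  [9] 9/13 → 3 ('abb')
  [10] 13/18 → 0 ('')
  [11] 18/1 → 3 ('baa')
  [12] 1/6 → 8 ('baaabbaa')
  [13] 6/11 → 3 ('baa')
  [14] 11/17 → 1 ('b')
  [15] 17/0 → 4 ('bbaa')
  [16] 0/5 → 9 ('bbaaabbaa')
  [17] 5/10 → 4 ('bbaa')
  [18] 10/16 → 2 ('bb')
  [19] 16/15 → 3 ('bbb')
  [20] 15/14 → 4 ('bbbb')

n(n+1)/2 = 21·22/2 = 231
Σ LCP = 0 + 1 + 2 + 7 + 2 + 6 + 4 + 1 + 5 + 3 + 0 + 3 + 8 + 3 + 1 + 4 + 9 + 4 + 2 + 3 + 4 = 72
distinct = 231 − 72 = 159

159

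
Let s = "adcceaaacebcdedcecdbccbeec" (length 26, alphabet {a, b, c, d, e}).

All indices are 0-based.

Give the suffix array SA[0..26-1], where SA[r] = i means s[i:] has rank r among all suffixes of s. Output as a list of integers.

[5, 6, 7, 0, 19, 10, 22, 25, 21, 20, 2, 17, 11, 3, 8, 15, 18, 1, 14, 12, 4, 9, 24, 16, 13, 23]

sorted suffixes:
  #0 SA[0]=5  'aaacebcdedcecdbccbeec'
  #1 SA[1]=6  'aacebcdedcecdbccbeec'
  #2 SA[2]=7  'acebcdedcecdbccbeec'
  #3 SA[3]=0  'adcceaaacebcdedcecdbccbeec'
  #4 SA[4]=19  'bccbeec'
  #5 SA[5]=10  'bcdedcecdbccbeec'
  #6 SA[6]=22  'beec'
  #7 SA[7]=25  'c'
  #8 SA[8]=21  'cbeec'
  #9 SA[9]=20  'ccbeec'
  #10 SA[10]=2  'cceaaacebcdedcecdbccbeec'
  #11 SA[11]=17  'cdbccbeec'
  #12 SA[12]=11  'cdedcecdbccbeec'
  #13 SA[13]=3  'ceaaacebcdedcecdbccbeec'
  #14 SA[14]=8  'cebcdedcecdbccbeec'
  #15 SA[15]=15  'cecdbccbeec'
  #16 SA[16]=18  'dbccbeec'
  #17 SA[17]=1  'dcceaaacebcdedcecdbccbeec'
  #18 SA[18]=14  'dcecdbccbeec'
  #19 SA[19]=12  'dedcecdbccbeec'
  #20 SA[20]=4  'eaaacebcdedcecdbccbeec'
  #21 SA[21]=9  'ebcdedcecdbccbeec'
  #22 SA[22]=24  'ec'
  #23 SA[23]=16  'ecdbccbeec'
  #24 SA[24]=13  'edcecdbccbeec'
  #25 SA[25]=23  'eec'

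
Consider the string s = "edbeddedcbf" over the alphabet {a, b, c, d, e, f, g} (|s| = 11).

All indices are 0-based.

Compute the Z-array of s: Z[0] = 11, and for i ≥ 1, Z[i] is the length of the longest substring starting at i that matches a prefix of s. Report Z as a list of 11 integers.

Z[0]=11
i=1: fresh scan; Z[1]=0
i=2: fresh scan; Z[2]=0
i=3: fresh scan; Z[3]=2 extend→box=[3,5)
i=4: min(r-i=1, Z[1]=0)=0; Z[4]=0
i=5: fresh scan; Z[5]=0
i=6: fresh scan; Z[6]=2 extend→box=[6,8)
i=7: min(r-i=1, Z[1]=0)=0; Z[7]=0
i=8: fresh scan; Z[8]=0
i=9: fresh scan; Z[9]=0
i=10: fresh scan; Z[10]=0

[11, 0, 0, 2, 0, 0, 2, 0, 0, 0, 0]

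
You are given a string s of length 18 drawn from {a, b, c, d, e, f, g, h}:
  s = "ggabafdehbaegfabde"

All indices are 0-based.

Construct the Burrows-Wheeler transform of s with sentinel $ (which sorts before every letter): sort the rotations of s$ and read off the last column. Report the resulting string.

egfbbhaabfdadgage$e

rank  rotation             last
    0  $ggabafdehbaegfabde  e
    1  abafdehbaegfabde$gg  g
    2  abde$ggabafdehbaegf  f
    3  aegfabde$ggabafdehb  b
    4  afdehbaegfabde$ggab  b
    5  baegfabde$ggabafdeh  h
    6  bafdehbaegfabde$gga  a
    7  bde$ggabafdehbaegfa  a
    8  de$ggabafdehbaegfab  b
    9  dehbaegfabde$ggabaf  f
   10  e$ggabafdehbaegfabd  d
   11  egfabde$ggabafdehba  a
   12  ehbaegfabde$ggabafd  d
   13  fabde$ggabafdehbaeg  g
   14  fdehbaegfabde$ggaba  a
   15  gabafdehbaegfabde$g  g
   16  gfabde$ggabafdehbae  e
   17  ggabafdehbaegfabde$  $
   18  hbaegfabde$ggabafde  e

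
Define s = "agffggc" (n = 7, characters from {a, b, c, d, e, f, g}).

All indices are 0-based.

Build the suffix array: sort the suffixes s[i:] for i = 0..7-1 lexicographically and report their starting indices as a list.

[0, 6, 2, 3, 5, 1, 4]

rank→(start, suffix):
  0 → (0, 'agffggc')
  1 → (6, 'c')
  2 → (2, 'ffggc')
  3 → (3, 'fggc')
  4 → (5, 'gc')
  5 → (1, 'gffggc')
  6 → (4, 'ggc')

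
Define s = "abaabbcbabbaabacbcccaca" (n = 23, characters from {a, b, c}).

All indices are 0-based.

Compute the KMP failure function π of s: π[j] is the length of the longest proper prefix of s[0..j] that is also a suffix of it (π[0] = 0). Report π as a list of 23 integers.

[0, 0, 1, 1, 2, 0, 0, 0, 1, 2, 0, 1, 1, 2, 3, 0, 0, 0, 0, 0, 1, 0, 1]

π[0] = 0
j=1 s[j]='b': π[1]=0 (border '')
j=2 s[j]='a': π[2]=1 (border 'a')
j=3 s[j]='a': k: 1→0; π[3]=1 (border 'a')
j=4 s[j]='b': π[4]=2 (border 'ab')
j=5 s[j]='b': k: 2→0; π[5]=0 (border '')
j=6 s[j]='c': π[6]=0 (border '')
j=7 s[j]='b': π[7]=0 (border '')
j=8 s[j]='a': π[8]=1 (border 'a')
j=9 s[j]='b': π[9]=2 (border 'ab')
j=10 s[j]='b': k: 2→0; π[10]=0 (border '')
j=11 s[j]='a': π[11]=1 (border 'a')
j=12 s[j]='a': k: 1→0; π[12]=1 (border 'a')
j=13 s[j]='b': π[13]=2 (border 'ab')
j=14 s[j]='a': π[14]=3 (border 'aba')
j=15 s[j]='c': k: 3→1→0; π[15]=0 (border '')
j=16 s[j]='b': π[16]=0 (border '')
j=17 s[j]='c': π[17]=0 (border '')
j=18 s[j]='c': π[18]=0 (border '')
j=19 s[j]='c': π[19]=0 (border '')
j=20 s[j]='a': π[20]=1 (border 'a')
j=21 s[j]='c': k: 1→0; π[21]=0 (border '')
j=22 s[j]='a': π[22]=1 (border 'a')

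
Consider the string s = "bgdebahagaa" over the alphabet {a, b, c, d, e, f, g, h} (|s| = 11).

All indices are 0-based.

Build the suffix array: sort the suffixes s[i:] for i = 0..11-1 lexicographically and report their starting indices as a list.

sorted suffixes:
  #0 SA[0]=10  'a'
  #1 SA[1]=9  'aa'
  #2 SA[2]=7  'agaa'
  #3 SA[3]=5  'ahagaa'
  #4 SA[4]=4  'bahagaa'
  #5 SA[5]=0  'bgdebahagaa'
  #6 SA[6]=2  'debahagaa'
  #7 SA[7]=3  'ebahagaa'
  #8 SA[8]=8  'gaa'
  #9 SA[9]=1  'gdebahagaa'
  #10 SA[10]=6  'hagaa'

[10, 9, 7, 5, 4, 0, 2, 3, 8, 1, 6]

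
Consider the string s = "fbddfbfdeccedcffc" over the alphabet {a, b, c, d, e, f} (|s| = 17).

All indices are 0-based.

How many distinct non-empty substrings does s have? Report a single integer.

140

rank→(start, suffix):
  0 → (1, 'bddfbfdeccedcffc')
  1 → (5, 'bfdeccedcffc')
  2 → (16, 'c')
  3 → (9, 'ccedcffc')
  4 → (10, 'cedcffc')
  5 → (13, 'cffc')
  6 → (12, 'dcffc')
  7 → (2, 'ddfbfdeccedcffc')
  8 → (7, 'deccedcffc')
  9 → (3, 'dfbfdeccedcffc')
  10 → (8, 'eccedcffc')
  11 → (11, 'edcffc')
  12 → (0, 'fbddfbfdeccedcffc')
  13 → (4, 'fbfdeccedcffc')
  14 → (15, 'fc')
  15 → (6, 'fdeccedcffc')
  16 → (14, 'ffc')

SA = [1, 5, 16, 9, 10, 13, 12, 2, 7, 3, 8, 11, 0, 4, 15, 6, 14]
[i] adj suffixes → lcp
  [1] 1/5 → 1 ('b')
  [2] 5/16 → 0 ('')
  [3] 16/9 → 1 ('c')
  [4] 9/10 → 1 ('c')
  [5] 10/13 → 1 ('c')
  [6] 13/12 → 0 ('')
  [7] 12/2 → 1 ('d')
  [8] 2/7 → 1 ('d')
  [9] 7/3 → 1 ('d')
  [10] 3/8 → 0 ('')
  [11] 8/11 → 1 ('e')
  [12] 11/0 → 0 ('')
  [13] 0/4 → 2 ('fb')
  [14] 4/15 → 1 ('f')
  [15] 15/6 → 1 ('f')
  [16] 6/14 → 1 ('f')

n(n+1)/2 = 17·18/2 = 153
Σ LCP = 0 + 1 + 0 + 1 + 1 + 1 + 0 + 1 + 1 + 1 + 0 + 1 + 0 + 2 + 1 + 1 + 1 = 13
distinct = 153 − 13 = 140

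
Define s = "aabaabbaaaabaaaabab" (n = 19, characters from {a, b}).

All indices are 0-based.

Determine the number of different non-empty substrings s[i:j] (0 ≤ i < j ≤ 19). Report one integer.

136

sorted suffixes:
  #0 SA[0]=7  'aaaabaaaabab'
  #1 SA[1]=12  'aaaabab'
  #2 SA[2]=8  'aaabaaaabab'
  #3 SA[3]=13  'aaabab'
  #4 SA[4]=9  'aabaaaabab'
  #5 SA[5]=0  'aabaabbaaaabaaaabab'
  #6 SA[6]=14  'aabab'
  #7 SA[7]=3  'aabbaaaabaaaabab'
  #8 SA[8]=17  'ab'
  #9 SA[9]=10  'abaaaabab'
  #10 SA[10]=1  'abaabbaaaabaaaabab'
  #11 SA[11]=15  'abab'
  #12 SA[12]=4  'abbaaaabaaaabab'
  #13 SA[13]=18  'b'
  #14 SA[14]=6  'baaaabaaaabab'
  #15 SA[15]=11  'baaaabab'
  #16 SA[16]=2  'baabbaaaabaaaabab'
  #17 SA[17]=16  'bab'
  #18 SA[18]=5  'bbaaaabaaaabab'

SA = [7, 12, 8, 13, 9, 0, 14, 3, 17, 10, 1, 15, 4, 18, 6, 11, 2, 16, 5]
i: (SA[i-1],SA[i]) lcp shared
  1: (7,12) 6 'aaaaba'
  2: (12,8) 3 'aaa'
  3: (8,13) 5 'aaaba'
  4: (13,9) 2 'aa'
  5: (9,0) 5 'aabaa'
  6: (0,14) 4 'aaba'
  7: (14,3) 3 'aab'
  8: (3,17) 1 'a'
  9: (17,10) 2 'ab'
  10: (10,1) 4 'abaa'
  11: (1,15) 3 'aba'
  12: (15,4) 2 'ab'
  13: (4,18) 0 ''
  14: (18,6) 1 'b'
  15: (6,11) 7 'baaaaba'
  16: (11,2) 3 'baa'
  17: (2,16) 2 'ba'
  18: (16,5) 1 'b'

n(n+1)/2 = 19·20/2 = 190
Σ LCP = 0 + 6 + 3 + 5 + 2 + 5 + 4 + 3 + 1 + 2 + 4 + 3 + 2 + 0 + 1 + 7 + 3 + 2 + 1 = 54
distinct = 190 − 54 = 136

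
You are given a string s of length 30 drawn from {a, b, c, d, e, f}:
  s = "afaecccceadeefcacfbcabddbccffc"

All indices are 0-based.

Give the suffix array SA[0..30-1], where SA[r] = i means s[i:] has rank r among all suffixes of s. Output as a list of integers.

[20, 15, 9, 2, 0, 18, 24, 21, 29, 19, 14, 4, 5, 6, 25, 7, 16, 26, 23, 22, 10, 8, 3, 11, 12, 1, 17, 28, 13, 27]

rank→(start, suffix):
  0 → (20, 'abddbccffc')
  1 → (15, 'acfbcabddbccffc')
  2 → (9, 'adeefcacfbcabddbccffc')
  3 → (2, 'aecccceadeefcacfbcabddbccffc')
  4 → (0, 'afaecccceadeefcacfbcabddbccffc')
  5 → (18, 'bcabddbccffc')
  6 → (24, 'bccffc')
  7 → (21, 'bddbccffc')
  8 → (29, 'c')
  9 → (19, 'cabddbccffc')
  10 → (14, 'cacfbcabddbccffc')
  11 → (4, 'cccceadeefcacfbcabddbccffc')
  12 → (5, 'ccceadeefcacfbcabddbccffc')
  13 → (6, 'cceadeefcacfbcabddbccffc')
  14 → (25, 'ccffc')
  15 → (7, 'ceadeefcacfbcabddbccffc')
  16 → (16, 'cfbcabddbccffc')
  17 → (26, 'cffc')
  18 → (23, 'dbccffc')
  19 → (22, 'ddbccffc')
  20 → (10, 'deefcacfbcabddbccffc')
  21 → (8, 'eadeefcacfbcabddbccffc')
  22 → (3, 'ecccceadeefcacfbcabddbccffc')
  23 → (11, 'eefcacfbcabddbccffc')
  24 → (12, 'efcacfbcabddbccffc')
  25 → (1, 'faecccceadeefcacfbcabddbccffc')
  26 → (17, 'fbcabddbccffc')
  27 → (28, 'fc')
  28 → (13, 'fcacfbcabddbccffc')
  29 → (27, 'ffc')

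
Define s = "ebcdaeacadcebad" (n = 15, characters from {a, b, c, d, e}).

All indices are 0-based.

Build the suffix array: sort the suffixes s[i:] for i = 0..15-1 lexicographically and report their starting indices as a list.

[6, 13, 8, 4, 12, 1, 7, 2, 10, 14, 3, 9, 5, 11, 0]

sorted suffixes:
  #0 SA[0]=6  'acadcebad'
  #1 SA[1]=13  'ad'
  #2 SA[2]=8  'adcebad'
  #3 SA[3]=4  'aeacadcebad'
  #4 SA[4]=12  'bad'
  #5 SA[5]=1  'bcdaeacadcebad'
  #6 SA[6]=7  'cadcebad'
  #7 SA[7]=2  'cdaeacadcebad'
  #8 SA[8]=10  'cebad'
  #9 SA[9]=14  'd'
  #10 SA[10]=3  'daeacadcebad'
  #11 SA[11]=9  'dcebad'
  #12 SA[12]=5  'eacadcebad'
  #13 SA[13]=11  'ebad'
  #14 SA[14]=0  'ebcdaeacadcebad'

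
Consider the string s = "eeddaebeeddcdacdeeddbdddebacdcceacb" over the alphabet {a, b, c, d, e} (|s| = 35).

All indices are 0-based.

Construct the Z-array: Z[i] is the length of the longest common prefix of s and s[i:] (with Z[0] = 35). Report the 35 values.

Z[0]=35
i=1: fresh scan; Z[1]=1 scan→box=[1,2)
i=2: fresh scan; Z[2]=0
i=3: fresh scan; Z[3]=0
i=4: fresh scan; Z[4]=0
i=5: fresh scan; Z[5]=1 scan→box=[5,6)
i=6: fresh scan; Z[6]=0
i=7: fresh scan; Z[7]=4 scan→box=[7,11)
i=8: min(r-i=3, Z[1]=1)=1; Z[8]=1
i=9: min(r-i=2, Z[2]=0)=0; Z[9]=0
i=10: min(r-i=1, Z[3]=0)=0; Z[10]=0
i=11: fresh scan; Z[11]=0
i=12: fresh scan; Z[12]=0
i=13: fresh scan; Z[13]=0
i=14: fresh scan; Z[14]=0
i=15: fresh scan; Z[15]=0
i=16: fresh scan; Z[16]=4 scan→box=[16,20)
i=17: min(r-i=3, Z[1]=1)=1; Z[17]=1
i=18: min(r-i=2, Z[2]=0)=0; Z[18]=0
i=19: min(r-i=1, Z[3]=0)=0; Z[19]=0
i=20: fresh scan; Z[20]=0
i=21: fresh scan; Z[21]=0
i=22: fresh scan; Z[22]=0
i=23: fresh scan; Z[23]=0
i=24: fresh scan; Z[24]=1 scan→box=[24,25)
i=25: fresh scan; Z[25]=0
i=26: fresh scan; Z[26]=0
i=27: fresh scan; Z[27]=0
i=28: fresh scan; Z[28]=0
i=29: fresh scan; Z[29]=0
i=30: fresh scan; Z[30]=0
i=31: fresh scan; Z[31]=1 scan→box=[31,32)
i=32: fresh scan; Z[32]=0
i=33: fresh scan; Z[33]=0
i=34: fresh scan; Z[34]=0

[35, 1, 0, 0, 0, 1, 0, 4, 1, 0, 0, 0, 0, 0, 0, 0, 4, 1, 0, 0, 0, 0, 0, 0, 1, 0, 0, 0, 0, 0, 0, 1, 0, 0, 0]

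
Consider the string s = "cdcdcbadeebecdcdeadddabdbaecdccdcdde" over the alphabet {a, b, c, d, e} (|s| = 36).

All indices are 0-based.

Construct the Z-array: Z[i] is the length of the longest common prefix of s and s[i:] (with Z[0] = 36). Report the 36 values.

Z[0]=36
i=1: fresh scan; Z[1]=0
i=2: fresh scan; Z[2]=3 extend→box=[2,5)
i=3: min(r-i=2, Z[1]=0)=0; Z[3]=0
i=4: min(r-i=1, Z[2]=3)=1; Z[4]=1
i=5: fresh scan; Z[5]=0
i=6: fresh scan; Z[6]=0
i=7: fresh scan; Z[7]=0
i=8: fresh scan; Z[8]=0
i=9: fresh scan; Z[9]=0
i=10: fresh scan; Z[10]=0
i=11: fresh scan; Z[11]=0
i=12: fresh scan; Z[12]=4 extend→box=[12,16)
i=13: min(r-i=3, Z[1]=0)=0; Z[13]=0
i=14: min(r-i=2, Z[2]=3)=2; Z[14]=2
i=15: min(r-i=1, Z[3]=0)=0; Z[15]=0
i=16: fresh scan; Z[16]=0
i=17: fresh scan; Z[17]=0
i=18: fresh scan; Z[18]=0
i=19: fresh scan; Z[19]=0
i=20: fresh scan; Z[20]=0
i=21: fresh scan; Z[21]=0
i=22: fresh scan; Z[22]=0
i=23: fresh scan; Z[23]=0
i=24: fresh scan; Z[24]=0
i=25: fresh scan; Z[25]=0
i=26: fresh scan; Z[26]=0
i=27: fresh scan; Z[27]=3 extend→box=[27,30)
i=28: min(r-i=2, Z[1]=0)=0; Z[28]=0
i=29: min(r-i=1, Z[2]=3)=1; Z[29]=1
i=30: fresh scan; Z[30]=4 extend→box=[30,34)
i=31: min(r-i=3, Z[1]=0)=0; Z[31]=0
i=32: min(r-i=2, Z[2]=3)=2; Z[32]=2
i=33: min(r-i=1, Z[3]=0)=0; Z[33]=0
i=34: fresh scan; Z[34]=0
i=35: fresh scan; Z[35]=0

[36, 0, 3, 0, 1, 0, 0, 0, 0, 0, 0, 0, 4, 0, 2, 0, 0, 0, 0, 0, 0, 0, 0, 0, 0, 0, 0, 3, 0, 1, 4, 0, 2, 0, 0, 0]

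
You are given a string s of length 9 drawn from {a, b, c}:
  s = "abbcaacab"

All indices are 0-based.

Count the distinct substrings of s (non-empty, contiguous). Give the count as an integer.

sorted suffixes:
  #0 SA[0]=4  'aacab'
  #1 SA[1]=7  'ab'
  #2 SA[2]=0  'abbcaacab'
  #3 SA[3]=5  'acab'
  #4 SA[4]=8  'b'
  #5 SA[5]=1  'bbcaacab'
  #6 SA[6]=2  'bcaacab'
  #7 SA[7]=3  'caacab'
  #8 SA[8]=6  'cab'

SA = [4, 7, 0, 5, 8, 1, 2, 3, 6]
i: (SA[i-1],SA[i]) lcp shared
  1: (4,7) 1 'a'
  2: (7,0) 2 'ab'
  3: (0,5) 1 'a'
  4: (5,8) 0 ''
  5: (8,1) 1 'b'
  6: (1,2) 1 'b'
  7: (2,3) 0 ''
  8: (3,6) 2 'ca'

n(n+1)/2 = 9·10/2 = 45
Σ LCP = 0 + 1 + 2 + 1 + 0 + 1 + 1 + 0 + 2 = 8
distinct = 45 − 8 = 37

37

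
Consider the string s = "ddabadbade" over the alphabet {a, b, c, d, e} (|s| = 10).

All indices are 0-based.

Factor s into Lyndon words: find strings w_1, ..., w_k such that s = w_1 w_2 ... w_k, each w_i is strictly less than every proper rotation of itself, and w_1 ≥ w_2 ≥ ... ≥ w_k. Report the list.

emit factor 1: 'd' (i=0, period=1)
emit factor 2: 'd' (i=1, period=1)
emit factor 3: 'abadbade' (i=2, period=8)

["d", "d", "abadbade"]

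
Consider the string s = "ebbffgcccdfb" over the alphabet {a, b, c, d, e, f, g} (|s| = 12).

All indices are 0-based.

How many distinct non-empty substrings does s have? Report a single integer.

sorted suffixes:
  #0 SA[0]=11  'b'
  #1 SA[1]=1  'bbffgcccdfb'
  #2 SA[2]=2  'bffgcccdfb'
  #3 SA[3]=6  'cccdfb'
  #4 SA[4]=7  'ccdfb'
  #5 SA[5]=8  'cdfb'
  #6 SA[6]=9  'dfb'
  #7 SA[7]=0  'ebbffgcccdfb'
  #8 SA[8]=10  'fb'
  #9 SA[9]=3  'ffgcccdfb'
  #10 SA[10]=4  'fgcccdfb'
  #11 SA[11]=5  'gcccdfb'

SA = [11, 1, 2, 6, 7, 8, 9, 0, 10, 3, 4, 5]
[i] adj suffixes → lcp
  [1] 11/1 → 1 ('b')
  [2] 1/2 → 1 ('b')
  [3] 2/6 → 0 ('')
  [4] 6/7 → 2 ('cc')
  [5] 7/8 → 1 ('c')
  [6] 8/9 → 0 ('')
  [7] 9/0 → 0 ('')
  [8] 0/10 → 0 ('')
  [9] 10/3 → 1 ('f')
  [10] 3/4 → 1 ('f')
  [11] 4/5 → 0 ('')

n(n+1)/2 = 12·13/2 = 78
Σ LCP = 0 + 1 + 1 + 0 + 2 + 1 + 0 + 0 + 0 + 1 + 1 + 0 = 7
distinct = 78 − 7 = 71

71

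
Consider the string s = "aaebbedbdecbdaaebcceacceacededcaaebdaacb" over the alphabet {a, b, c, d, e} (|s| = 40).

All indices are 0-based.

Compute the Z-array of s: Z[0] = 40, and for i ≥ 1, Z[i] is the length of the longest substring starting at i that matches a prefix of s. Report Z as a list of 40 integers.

Z[0]=40
i=1: i≥r, start 0; Z[1]=1 grow→box=[1,2)
i=2: i≥r, start 0; Z[2]=0
i=3: i≥r, start 0; Z[3]=0
i=4: i≥r, start 0; Z[4]=0
i=5: i≥r, start 0; Z[5]=0
i=6: i≥r, start 0; Z[6]=0
i=7: i≥r, start 0; Z[7]=0
i=8: i≥r, start 0; Z[8]=0
i=9: i≥r, start 0; Z[9]=0
i=10: i≥r, start 0; Z[10]=0
i=11: i≥r, start 0; Z[11]=0
i=12: i≥r, start 0; Z[12]=0
i=13: i≥r, start 0; Z[13]=4 grow→box=[13,17)
i=14: min(r-i=3, Z[1]=1)=1; Z[14]=1
i=15: min(r-i=2, Z[2]=0)=0; Z[15]=0
i=16: min(r-i=1, Z[3]=0)=0; Z[16]=0
i=17: i≥r, start 0; Z[17]=0
i=18: i≥r, start 0; Z[18]=0
i=19: i≥r, start 0; Z[19]=0
i=20: i≥r, start 0; Z[20]=1 grow→box=[20,21)
i=21: i≥r, start 0; Z[21]=0
i=22: i≥r, start 0; Z[22]=0
i=23: i≥r, start 0; Z[23]=0
i=24: i≥r, start 0; Z[24]=1 grow→box=[24,25)
i=25: i≥r, start 0; Z[25]=0
i=26: i≥r, start 0; Z[26]=0
i=27: i≥r, start 0; Z[27]=0
i=28: i≥r, start 0; Z[28]=0
i=29: i≥r, start 0; Z[29]=0
i=30: i≥r, start 0; Z[30]=0
i=31: i≥r, start 0; Z[31]=4 grow→box=[31,35)
i=32: min(r-i=3, Z[1]=1)=1; Z[32]=1
i=33: min(r-i=2, Z[2]=0)=0; Z[33]=0
i=34: min(r-i=1, Z[3]=0)=0; Z[34]=0
i=35: i≥r, start 0; Z[35]=0
i=36: i≥r, start 0; Z[36]=2 grow→box=[36,38)
i=37: min(r-i=1, Z[1]=1)=1; Z[37]=1
i=38: i≥r, start 0; Z[38]=0
i=39: i≥r, start 0; Z[39]=0

[40, 1, 0, 0, 0, 0, 0, 0, 0, 0, 0, 0, 0, 4, 1, 0, 0, 0, 0, 0, 1, 0, 0, 0, 1, 0, 0, 0, 0, 0, 0, 4, 1, 0, 0, 0, 2, 1, 0, 0]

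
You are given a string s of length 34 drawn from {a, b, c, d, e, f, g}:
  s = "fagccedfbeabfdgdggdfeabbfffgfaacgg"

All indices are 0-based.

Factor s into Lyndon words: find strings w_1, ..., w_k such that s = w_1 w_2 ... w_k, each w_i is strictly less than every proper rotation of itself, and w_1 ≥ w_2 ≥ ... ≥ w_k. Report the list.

["f", "agccedfbe", "abfdgdggdfe", "abbfffgf", "aacgg"]

emit factor 1: 'f' (i=0, period=1)
emit factor 2: 'agccedfbe' (i=1, period=9)
emit factor 3: 'abfdgdggdfe' (i=10, period=11)
emit factor 4: 'abbfffgf' (i=21, period=8)
emit factor 5: 'aacgg' (i=29, period=5)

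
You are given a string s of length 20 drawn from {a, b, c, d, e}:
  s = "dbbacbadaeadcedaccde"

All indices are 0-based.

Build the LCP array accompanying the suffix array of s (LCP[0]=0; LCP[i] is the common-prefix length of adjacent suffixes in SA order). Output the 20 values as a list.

[0, 2, 1, 2, 1, 0, 2, 1, 0, 1, 1, 1, 0, 2, 1, 1, 1, 0, 1, 1]

rank→(start, suffix):
  0 → (3, 'acbadaeadcedaccde')
  1 → (15, 'accde')
  2 → (6, 'adaeadcedaccde')
  3 → (10, 'adcedaccde')
  4 → (8, 'aeadcedaccde')
  5 → (2, 'bacbadaeadcedaccde')
  6 → (5, 'badaeadcedaccde')
  7 → (1, 'bbacbadaeadcedaccde')
  8 → (4, 'cbadaeadcedaccde')
  9 → (16, 'ccde')
  10 → (17, 'cde')
  11 → (12, 'cedaccde')
  12 → (14, 'daccde')
  13 → (7, 'daeadcedaccde')
  14 → (0, 'dbbacbadaeadcedaccde')
  15 → (11, 'dcedaccde')
  16 → (18, 'de')
  17 → (19, 'e')
  18 → (9, 'eadcedaccde')
  19 → (13, 'edaccde')

SA = [3, 15, 6, 10, 8, 2, 5, 1, 4, 16, 17, 12, 14, 7, 0, 11, 18, 19, 9, 13]
[i] adj suffixes → lcp
  [1] 3/15 → 2 ('ac')
  [2] 15/6 → 1 ('a')
  [3] 6/10 → 2 ('ad')
  [4] 10/8 → 1 ('a')
  [5] 8/2 → 0 ('')
  [6] 2/5 → 2 ('ba')
  [7] 5/1 → 1 ('b')
  [8] 1/4 → 0 ('')
  [9] 4/16 → 1 ('c')
  [10] 16/17 → 1 ('c')
  [11] 17/12 → 1 ('c')
  [12] 12/14 → 0 ('')
  [13] 14/7 → 2 ('da')
  [14] 7/0 → 1 ('d')
  [15] 0/11 → 1 ('d')
  [16] 11/18 → 1 ('d')
  [17] 18/19 → 0 ('')
  [18] 19/9 → 1 ('e')
  [19] 9/13 → 1 ('e')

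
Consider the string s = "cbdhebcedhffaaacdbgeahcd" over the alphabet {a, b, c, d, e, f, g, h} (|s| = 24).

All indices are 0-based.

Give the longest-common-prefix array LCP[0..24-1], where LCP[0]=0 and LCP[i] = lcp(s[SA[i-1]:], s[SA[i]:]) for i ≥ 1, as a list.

[0, 2, 1, 1, 0, 1, 1, 0, 1, 2, 1, 0, 1, 1, 2, 0, 1, 1, 0, 1, 0, 0, 1, 1]

rank→(start, suffix):
  0 → (12, 'aaacdbgeahcd')
  1 → (13, 'aacdbgeahcd')
  2 → (14, 'acdbgeahcd')
  3 → (20, 'ahcd')
  4 → (5, 'bcedhffaaacdbgeahcd')
  5 → (1, 'bdhebcedhffaaacdbgeahcd')
  6 → (17, 'bgeahcd')
  7 → (0, 'cbdhebcedhffaaacdbgeahcd')
  8 → (22, 'cd')
  9 → (15, 'cdbgeahcd')
  10 → (6, 'cedhffaaacdbgeahcd')
  11 → (23, 'd')
  12 → (16, 'dbgeahcd')
  13 → (2, 'dhebcedhffaaacdbgeahcd')
  14 → (8, 'dhffaaacdbgeahcd')
  15 → (19, 'eahcd')
  16 → (4, 'ebcedhffaaacdbgeahcd')
  17 → (7, 'edhffaaacdbgeahcd')
  18 → (11, 'faaacdbgeahcd')
  19 → (10, 'ffaaacdbgeahcd')
  20 → (18, 'geahcd')
  21 → (21, 'hcd')
  22 → (3, 'hebcedhffaaacdbgeahcd')
  23 → (9, 'hffaaacdbgeahcd')

SA = [12, 13, 14, 20, 5, 1, 17, 0, 22, 15, 6, 23, 16, 2, 8, 19, 4, 7, 11, 10, 18, 21, 3, 9]
rank  pair      lcp
   1  s[12:],s[13:]  2  'aa'
   2  s[13:],s[14:]  1  'a'
   3  s[14:],s[20:]  1  'a'
   4  s[20:],s[5:]  0  ''
   5  s[5:],s[1:]  1  'b'
   6  s[1:],s[17:]  1  'b'
   7  s[17:],s[0:]  0  ''
   8  s[0:],s[22:]  1  'c'
   9  s[22:],s[15:]  2  'cd'
  10  s[15:],s[6:]  1  'c'
  11  s[6:],s[23:]  0  ''
  12  s[23:],s[16:]  1  'd'
  13  s[16:],s[2:]  1  'd'
  14  s[2:],s[8:]  2  'dh'
  15  s[8:],s[19:]  0  ''
  16  s[19:],s[4:]  1  'e'
  17  s[4:],s[7:]  1  'e'
  18  s[7:],s[11:]  0  ''
  19  s[11:],s[10:]  1  'f'
  20  s[10:],s[18:]  0  ''
  21  s[18:],s[21:]  0  ''
  22  s[21:],s[3:]  1  'h'
  23  s[3:],s[9:]  1  'h'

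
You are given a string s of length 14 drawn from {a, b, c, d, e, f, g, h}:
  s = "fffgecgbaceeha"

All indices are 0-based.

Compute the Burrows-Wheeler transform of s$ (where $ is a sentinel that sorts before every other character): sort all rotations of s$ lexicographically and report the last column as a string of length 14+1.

ahbgaegce$ffcfe

rank  rotation         last
    0  $fffgecgbaceeha  a
    1  a$fffgecgbaceeh  h
    2  aceeha$fffgecgb  b
    3  baceeha$fffgecg  g
    4  ceeha$fffgecgba  a
    5  cgbaceeha$fffge  e
    6  ecgbaceeha$fffg  g
    7  eeha$fffgecgbac  c
    8  eha$fffgecgbace  e
    9  fffgecgbaceeha$  $
   10  ffgecgbaceeha$f  f
   11  fgecgbaceeha$ff  f
   12  gbaceeha$fffgec  c
   13  gecgbaceeha$fff  f
   14  ha$fffgecgbacee  e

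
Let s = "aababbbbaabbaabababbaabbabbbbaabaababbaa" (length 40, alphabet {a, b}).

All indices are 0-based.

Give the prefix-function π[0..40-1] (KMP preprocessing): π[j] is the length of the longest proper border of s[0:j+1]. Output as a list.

π[0] = 0
j=1 s[j]='a': π[1]=1 (border 'a')
j=2 s[j]='b': k: 1→0; π[2]=0 (border '')
j=3 s[j]='a': π[3]=1 (border 'a')
j=4 s[j]='b': k: 1→0; π[4]=0 (border '')
j=5 s[j]='b': π[5]=0 (border '')
j=6 s[j]='b': π[6]=0 (border '')
j=7 s[j]='b': π[7]=0 (border '')
j=8 s[j]='a': π[8]=1 (border 'a')
j=9 s[j]='a': π[9]=2 (border 'aa')
j=10 s[j]='b': π[10]=3 (border 'aab')
j=11 s[j]='b': k: 3→0; π[11]=0 (border '')
j=12 s[j]='a': π[12]=1 (border 'a')
j=13 s[j]='a': π[13]=2 (border 'aa')
j=14 s[j]='b': π[14]=3 (border 'aab')
j=15 s[j]='a': π[15]=4 (border 'aaba')
j=16 s[j]='b': π[16]=5 (border 'aabab')
j=17 s[j]='a': k: 5→0; π[17]=1 (border 'a')
j=18 s[j]='b': k: 1→0; π[18]=0 (border '')
j=19 s[j]='b': π[19]=0 (border '')
j=20 s[j]='a': π[20]=1 (border 'a')
j=21 s[j]='a': π[21]=2 (border 'aa')
j=22 s[j]='b': π[22]=3 (border 'aab')
j=23 s[j]='b': k: 3→0; π[23]=0 (border '')
j=24 s[j]='a': π[24]=1 (border 'a')
j=25 s[j]='b': k: 1→0; π[25]=0 (border '')
j=26 s[j]='b': π[26]=0 (border '')
j=27 s[j]='b': π[27]=0 (border '')
j=28 s[j]='b': π[28]=0 (border '')
j=29 s[j]='a': π[29]=1 (border 'a')
j=30 s[j]='a': π[30]=2 (border 'aa')
j=31 s[j]='b': π[31]=3 (border 'aab')
j=32 s[j]='a': π[32]=4 (border 'aaba')
j=33 s[j]='a': k: 4→1; π[33]=2 (border 'aa')
j=34 s[j]='b': π[34]=3 (border 'aab')
j=35 s[j]='a': π[35]=4 (border 'aaba')
j=36 s[j]='b': π[36]=5 (border 'aabab')
j=37 s[j]='b': π[37]=6 (border 'aababb')
j=38 s[j]='a': k: 6→0; π[38]=1 (border 'a')
j=39 s[j]='a': π[39]=2 (border 'aa')

[0, 1, 0, 1, 0, 0, 0, 0, 1, 2, 3, 0, 1, 2, 3, 4, 5, 1, 0, 0, 1, 2, 3, 0, 1, 0, 0, 0, 0, 1, 2, 3, 4, 2, 3, 4, 5, 6, 1, 2]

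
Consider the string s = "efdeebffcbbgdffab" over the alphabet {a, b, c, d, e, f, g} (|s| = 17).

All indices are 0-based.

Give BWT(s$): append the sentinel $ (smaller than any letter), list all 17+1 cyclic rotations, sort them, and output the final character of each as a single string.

bfacebffged$ffedbb

rank  rotation            last
    0  $efdeebffcbbgdffab  b
    1  ab$efdeebffcbbgdff  f
    2  b$efdeebffcbbgdffa  a
    3  bbgdffab$efdeebffc  c
    4  bffcbbgdffab$efdee  e
    5  bgdffab$efdeebffcb  b
    6  cbbgdffab$efdeebff  f
    7  deebffcbbgdffab$ef  f
    8  dffab$efdeebffcbbg  g
    9  ebffcbbgdffab$efde  e
   10  eebffcbbgdffab$efd  d
   11  efdeebffcbbgdffab$  $
   12  fab$efdeebffcbbgdf  f
   13  fcbbgdffab$efdeebf  f
   14  fdeebffcbbgdffab$e  e
   15  ffab$efdeebffcbbgd  d
   16  ffcbbgdffab$efdeeb  b
   17  gdffab$efdeebffcbb  b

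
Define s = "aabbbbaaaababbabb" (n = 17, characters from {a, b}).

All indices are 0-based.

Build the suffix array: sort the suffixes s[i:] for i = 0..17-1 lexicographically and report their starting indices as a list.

[6, 7, 8, 0, 9, 14, 11, 1, 16, 5, 13, 10, 15, 4, 12, 3, 2]

rank | idx | suffix
   0 |   6 | aaaababbabb
   1 |   7 | aaababbabb
   2 |   8 | aababbabb
   3 |   0 | aabbbbaaaababbabb
   4 |   9 | ababbabb
   5 |  14 | abb
   6 |  11 | abbabb
   7 |   1 | abbbbaaaababbabb
   8 |  16 | b
   9 |   5 | baaaababbabb
  10 |  13 | babb
  11 |  10 | babbabb
  12 |  15 | bb
  13 |   4 | bbaaaababbabb
  14 |  12 | bbabb
  15 |   3 | bbbaaaababbabb
  16 |   2 | bbbbaaaababbabb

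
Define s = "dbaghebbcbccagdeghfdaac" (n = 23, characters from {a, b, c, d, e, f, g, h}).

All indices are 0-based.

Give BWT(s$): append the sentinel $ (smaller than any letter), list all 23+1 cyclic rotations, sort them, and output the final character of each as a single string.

cdacbdebcacbbf$ghdhaaegg

rank  rotation                  last
    0  $dbaghebbcbccagdeghfdaac  c
    1  aac$dbaghebbcbccagdeghfd  d
    2  ac$dbaghebbcbccagdeghfda  a
    3  agdeghfdaac$dbaghebbcbcc  c
    4  aghebbcbccagdeghfdaac$db  b
    5  baghebbcbccagdeghfdaac$d  d
    6  bbcbccagdeghfdaac$dbaghe  e
    7  bcbccagdeghfdaac$dbagheb  b
    8  bccagdeghfdaac$dbaghebbc  c
    9  c$dbaghebbcbccagdeghfdaa  a
   10  cagdeghfdaac$dbaghebbcbc  c
   11  cbccagdeghfdaac$dbaghebb  b
   12  ccagdeghfdaac$dbaghebbcb  b
   13  daac$dbaghebbcbccagdeghf  f
   14  dbaghebbcbccagdeghfdaac$  $
   15  deghfdaac$dbaghebbcbccag  g
   16  ebbcbccagdeghfdaac$dbagh  h
   17  eghfdaac$dbaghebbcbccagd  d
   18  fdaac$dbaghebbcbccagdegh  h
   19  gdeghfdaac$dbaghebbcbcca  a
   20  ghebbcbccagdeghfdaac$dba  a
   21  ghfdaac$dbaghebbcbccagde  e
   22  hebbcbccagdeghfdaac$dbag  g
   23  hfdaac$dbaghebbcbccagdeg  g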